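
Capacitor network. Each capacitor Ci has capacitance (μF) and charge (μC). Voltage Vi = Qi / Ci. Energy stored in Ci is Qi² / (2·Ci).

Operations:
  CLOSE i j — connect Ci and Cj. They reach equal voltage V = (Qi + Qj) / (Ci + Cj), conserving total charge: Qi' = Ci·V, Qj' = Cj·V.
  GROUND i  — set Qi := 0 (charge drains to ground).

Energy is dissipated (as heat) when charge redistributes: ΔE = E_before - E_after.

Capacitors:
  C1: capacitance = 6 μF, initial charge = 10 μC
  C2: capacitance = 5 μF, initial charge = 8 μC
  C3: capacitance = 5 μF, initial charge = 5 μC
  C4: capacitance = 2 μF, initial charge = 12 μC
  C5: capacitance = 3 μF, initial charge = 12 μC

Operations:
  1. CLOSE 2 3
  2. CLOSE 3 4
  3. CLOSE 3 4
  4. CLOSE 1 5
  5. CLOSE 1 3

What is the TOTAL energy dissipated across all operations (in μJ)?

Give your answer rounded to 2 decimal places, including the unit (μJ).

Initial: C1(6μF, Q=10μC, V=1.67V), C2(5μF, Q=8μC, V=1.60V), C3(5μF, Q=5μC, V=1.00V), C4(2μF, Q=12μC, V=6.00V), C5(3μF, Q=12μC, V=4.00V)
Op 1: CLOSE 2-3: Q_total=13.00, C_total=10.00, V=1.30; Q2=6.50, Q3=6.50; dissipated=0.450
Op 2: CLOSE 3-4: Q_total=18.50, C_total=7.00, V=2.64; Q3=13.21, Q4=5.29; dissipated=15.779
Op 3: CLOSE 3-4: Q_total=18.50, C_total=7.00, V=2.64; Q3=13.21, Q4=5.29; dissipated=0.000
Op 4: CLOSE 1-5: Q_total=22.00, C_total=9.00, V=2.44; Q1=14.67, Q5=7.33; dissipated=5.444
Op 5: CLOSE 1-3: Q_total=27.88, C_total=11.00, V=2.53; Q1=15.21, Q3=12.67; dissipated=0.054
Total dissipated: 21.727 μJ

Answer: 21.73 μJ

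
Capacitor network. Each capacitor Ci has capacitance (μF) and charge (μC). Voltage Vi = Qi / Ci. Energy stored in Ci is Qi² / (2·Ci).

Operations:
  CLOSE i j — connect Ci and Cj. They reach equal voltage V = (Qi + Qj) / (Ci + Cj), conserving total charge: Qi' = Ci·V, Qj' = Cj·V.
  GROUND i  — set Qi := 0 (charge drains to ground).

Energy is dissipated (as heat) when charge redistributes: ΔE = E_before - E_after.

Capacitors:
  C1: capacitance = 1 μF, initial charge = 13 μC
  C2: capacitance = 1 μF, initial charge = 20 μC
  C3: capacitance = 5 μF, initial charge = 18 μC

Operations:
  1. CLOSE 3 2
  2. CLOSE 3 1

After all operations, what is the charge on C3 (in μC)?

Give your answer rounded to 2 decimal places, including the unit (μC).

Answer: 37.22 μC

Derivation:
Initial: C1(1μF, Q=13μC, V=13.00V), C2(1μF, Q=20μC, V=20.00V), C3(5μF, Q=18μC, V=3.60V)
Op 1: CLOSE 3-2: Q_total=38.00, C_total=6.00, V=6.33; Q3=31.67, Q2=6.33; dissipated=112.067
Op 2: CLOSE 3-1: Q_total=44.67, C_total=6.00, V=7.44; Q3=37.22, Q1=7.44; dissipated=18.519
Final charges: Q1=7.44, Q2=6.33, Q3=37.22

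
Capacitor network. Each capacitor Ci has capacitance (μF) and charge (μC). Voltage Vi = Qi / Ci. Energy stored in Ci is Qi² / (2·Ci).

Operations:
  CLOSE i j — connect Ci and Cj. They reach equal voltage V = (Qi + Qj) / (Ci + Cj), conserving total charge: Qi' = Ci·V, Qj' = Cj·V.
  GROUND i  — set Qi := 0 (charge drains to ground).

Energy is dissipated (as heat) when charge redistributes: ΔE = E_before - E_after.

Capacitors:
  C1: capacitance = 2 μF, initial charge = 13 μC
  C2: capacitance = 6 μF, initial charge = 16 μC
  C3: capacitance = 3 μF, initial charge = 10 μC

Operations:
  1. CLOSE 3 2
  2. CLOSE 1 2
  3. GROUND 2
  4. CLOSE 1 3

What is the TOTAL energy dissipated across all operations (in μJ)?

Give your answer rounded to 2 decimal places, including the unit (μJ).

Answer: 53.84 μJ

Derivation:
Initial: C1(2μF, Q=13μC, V=6.50V), C2(6μF, Q=16μC, V=2.67V), C3(3μF, Q=10μC, V=3.33V)
Op 1: CLOSE 3-2: Q_total=26.00, C_total=9.00, V=2.89; Q3=8.67, Q2=17.33; dissipated=0.444
Op 2: CLOSE 1-2: Q_total=30.33, C_total=8.00, V=3.79; Q1=7.58, Q2=22.75; dissipated=9.780
Op 3: GROUND 2: Q2=0; energy lost=43.130
Op 4: CLOSE 1-3: Q_total=16.25, C_total=5.00, V=3.25; Q1=6.50, Q3=9.75; dissipated=0.489
Total dissipated: 53.844 μJ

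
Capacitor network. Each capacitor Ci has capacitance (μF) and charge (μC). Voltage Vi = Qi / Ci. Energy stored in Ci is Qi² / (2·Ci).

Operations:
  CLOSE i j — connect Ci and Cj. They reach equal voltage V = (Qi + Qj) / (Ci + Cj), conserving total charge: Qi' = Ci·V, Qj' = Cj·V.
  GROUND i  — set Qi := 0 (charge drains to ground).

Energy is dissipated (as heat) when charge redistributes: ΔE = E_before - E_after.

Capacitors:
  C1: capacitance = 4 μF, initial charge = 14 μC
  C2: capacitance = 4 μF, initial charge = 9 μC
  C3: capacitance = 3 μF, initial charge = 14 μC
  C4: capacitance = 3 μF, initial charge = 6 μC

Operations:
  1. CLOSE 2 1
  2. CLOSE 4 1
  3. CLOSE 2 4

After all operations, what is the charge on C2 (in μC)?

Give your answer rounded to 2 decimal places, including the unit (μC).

Answer: 10.86 μC

Derivation:
Initial: C1(4μF, Q=14μC, V=3.50V), C2(4μF, Q=9μC, V=2.25V), C3(3μF, Q=14μC, V=4.67V), C4(3μF, Q=6μC, V=2.00V)
Op 1: CLOSE 2-1: Q_total=23.00, C_total=8.00, V=2.88; Q2=11.50, Q1=11.50; dissipated=1.562
Op 2: CLOSE 4-1: Q_total=17.50, C_total=7.00, V=2.50; Q4=7.50, Q1=10.00; dissipated=0.656
Op 3: CLOSE 2-4: Q_total=19.00, C_total=7.00, V=2.71; Q2=10.86, Q4=8.14; dissipated=0.121
Final charges: Q1=10.00, Q2=10.86, Q3=14.00, Q4=8.14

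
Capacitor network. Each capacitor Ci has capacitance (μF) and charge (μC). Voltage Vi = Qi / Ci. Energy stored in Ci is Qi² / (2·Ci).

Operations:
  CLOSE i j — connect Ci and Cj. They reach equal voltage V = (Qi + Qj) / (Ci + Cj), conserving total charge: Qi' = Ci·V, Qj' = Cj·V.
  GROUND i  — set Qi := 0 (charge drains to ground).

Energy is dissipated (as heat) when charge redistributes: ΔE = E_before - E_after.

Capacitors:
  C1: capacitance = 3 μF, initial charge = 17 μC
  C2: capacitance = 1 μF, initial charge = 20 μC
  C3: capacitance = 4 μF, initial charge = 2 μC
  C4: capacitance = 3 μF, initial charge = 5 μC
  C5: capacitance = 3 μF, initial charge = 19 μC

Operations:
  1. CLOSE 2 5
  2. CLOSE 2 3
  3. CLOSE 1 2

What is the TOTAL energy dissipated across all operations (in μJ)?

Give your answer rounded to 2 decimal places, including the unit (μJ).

Answer: 108.39 μJ

Derivation:
Initial: C1(3μF, Q=17μC, V=5.67V), C2(1μF, Q=20μC, V=20.00V), C3(4μF, Q=2μC, V=0.50V), C4(3μF, Q=5μC, V=1.67V), C5(3μF, Q=19μC, V=6.33V)
Op 1: CLOSE 2-5: Q_total=39.00, C_total=4.00, V=9.75; Q2=9.75, Q5=29.25; dissipated=70.042
Op 2: CLOSE 2-3: Q_total=11.75, C_total=5.00, V=2.35; Q2=2.35, Q3=9.40; dissipated=34.225
Op 3: CLOSE 1-2: Q_total=19.35, C_total=4.00, V=4.84; Q1=14.51, Q2=4.84; dissipated=4.125
Total dissipated: 108.392 μJ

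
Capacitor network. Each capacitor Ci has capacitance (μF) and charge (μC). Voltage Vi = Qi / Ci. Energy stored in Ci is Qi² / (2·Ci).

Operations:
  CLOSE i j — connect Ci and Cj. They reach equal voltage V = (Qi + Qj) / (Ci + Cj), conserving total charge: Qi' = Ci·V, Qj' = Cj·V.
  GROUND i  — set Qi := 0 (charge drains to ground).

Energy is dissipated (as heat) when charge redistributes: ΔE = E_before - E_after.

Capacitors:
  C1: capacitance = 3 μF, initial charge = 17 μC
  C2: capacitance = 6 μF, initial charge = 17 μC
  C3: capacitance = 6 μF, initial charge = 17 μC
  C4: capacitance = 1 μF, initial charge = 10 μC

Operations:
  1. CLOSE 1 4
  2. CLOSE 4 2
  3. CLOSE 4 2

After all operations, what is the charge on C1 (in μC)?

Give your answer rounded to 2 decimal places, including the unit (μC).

Initial: C1(3μF, Q=17μC, V=5.67V), C2(6μF, Q=17μC, V=2.83V), C3(6μF, Q=17μC, V=2.83V), C4(1μF, Q=10μC, V=10.00V)
Op 1: CLOSE 1-4: Q_total=27.00, C_total=4.00, V=6.75; Q1=20.25, Q4=6.75; dissipated=7.042
Op 2: CLOSE 4-2: Q_total=23.75, C_total=7.00, V=3.39; Q4=3.39, Q2=20.36; dissipated=6.574
Op 3: CLOSE 4-2: Q_total=23.75, C_total=7.00, V=3.39; Q4=3.39, Q2=20.36; dissipated=0.000
Final charges: Q1=20.25, Q2=20.36, Q3=17.00, Q4=3.39

Answer: 20.25 μC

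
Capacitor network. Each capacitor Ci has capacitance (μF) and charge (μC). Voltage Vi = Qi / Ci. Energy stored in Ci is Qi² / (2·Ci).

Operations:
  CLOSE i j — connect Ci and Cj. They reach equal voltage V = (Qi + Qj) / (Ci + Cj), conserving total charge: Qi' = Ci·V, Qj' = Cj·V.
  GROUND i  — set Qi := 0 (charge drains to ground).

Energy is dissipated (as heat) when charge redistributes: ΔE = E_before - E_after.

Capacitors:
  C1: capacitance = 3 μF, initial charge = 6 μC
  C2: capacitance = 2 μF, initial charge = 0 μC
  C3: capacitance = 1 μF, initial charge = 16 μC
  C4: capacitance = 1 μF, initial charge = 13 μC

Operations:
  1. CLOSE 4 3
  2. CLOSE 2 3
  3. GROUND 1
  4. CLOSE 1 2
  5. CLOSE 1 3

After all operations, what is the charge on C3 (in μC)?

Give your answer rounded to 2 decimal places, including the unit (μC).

Initial: C1(3μF, Q=6μC, V=2.00V), C2(2μF, Q=0μC, V=0.00V), C3(1μF, Q=16μC, V=16.00V), C4(1μF, Q=13μC, V=13.00V)
Op 1: CLOSE 4-3: Q_total=29.00, C_total=2.00, V=14.50; Q4=14.50, Q3=14.50; dissipated=2.250
Op 2: CLOSE 2-3: Q_total=14.50, C_total=3.00, V=4.83; Q2=9.67, Q3=4.83; dissipated=70.083
Op 3: GROUND 1: Q1=0; energy lost=6.000
Op 4: CLOSE 1-2: Q_total=9.67, C_total=5.00, V=1.93; Q1=5.80, Q2=3.87; dissipated=14.017
Op 5: CLOSE 1-3: Q_total=10.63, C_total=4.00, V=2.66; Q1=7.97, Q3=2.66; dissipated=3.154
Final charges: Q1=7.97, Q2=3.87, Q3=2.66, Q4=14.50

Answer: 2.66 μC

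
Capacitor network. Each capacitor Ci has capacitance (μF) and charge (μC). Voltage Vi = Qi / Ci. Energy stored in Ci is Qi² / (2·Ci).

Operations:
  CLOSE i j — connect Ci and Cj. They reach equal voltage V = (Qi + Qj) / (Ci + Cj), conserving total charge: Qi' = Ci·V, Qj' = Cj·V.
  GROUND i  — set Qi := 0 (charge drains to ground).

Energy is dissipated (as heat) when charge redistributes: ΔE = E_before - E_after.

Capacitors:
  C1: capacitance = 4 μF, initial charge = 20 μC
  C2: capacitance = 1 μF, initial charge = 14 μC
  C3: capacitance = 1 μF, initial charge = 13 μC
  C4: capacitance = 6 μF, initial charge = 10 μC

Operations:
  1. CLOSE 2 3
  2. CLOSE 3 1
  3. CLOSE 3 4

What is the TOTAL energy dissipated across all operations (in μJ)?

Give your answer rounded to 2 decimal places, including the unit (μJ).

Answer: 40.01 μJ

Derivation:
Initial: C1(4μF, Q=20μC, V=5.00V), C2(1μF, Q=14μC, V=14.00V), C3(1μF, Q=13μC, V=13.00V), C4(6μF, Q=10μC, V=1.67V)
Op 1: CLOSE 2-3: Q_total=27.00, C_total=2.00, V=13.50; Q2=13.50, Q3=13.50; dissipated=0.250
Op 2: CLOSE 3-1: Q_total=33.50, C_total=5.00, V=6.70; Q3=6.70, Q1=26.80; dissipated=28.900
Op 3: CLOSE 3-4: Q_total=16.70, C_total=7.00, V=2.39; Q3=2.39, Q4=14.31; dissipated=10.858
Total dissipated: 40.008 μJ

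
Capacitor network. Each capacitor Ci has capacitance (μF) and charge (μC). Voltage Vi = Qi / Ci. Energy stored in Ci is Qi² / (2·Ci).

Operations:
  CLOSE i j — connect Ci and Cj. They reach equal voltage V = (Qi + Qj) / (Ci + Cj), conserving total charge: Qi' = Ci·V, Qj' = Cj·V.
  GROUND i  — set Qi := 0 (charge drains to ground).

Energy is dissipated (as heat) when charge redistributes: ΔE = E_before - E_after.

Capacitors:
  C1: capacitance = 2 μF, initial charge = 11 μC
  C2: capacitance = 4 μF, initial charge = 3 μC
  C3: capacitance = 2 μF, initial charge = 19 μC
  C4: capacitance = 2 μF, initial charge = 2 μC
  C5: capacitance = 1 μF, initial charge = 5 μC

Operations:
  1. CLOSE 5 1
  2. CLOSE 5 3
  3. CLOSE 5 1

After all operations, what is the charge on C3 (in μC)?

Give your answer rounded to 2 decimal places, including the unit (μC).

Answer: 16.22 μC

Derivation:
Initial: C1(2μF, Q=11μC, V=5.50V), C2(4μF, Q=3μC, V=0.75V), C3(2μF, Q=19μC, V=9.50V), C4(2μF, Q=2μC, V=1.00V), C5(1μF, Q=5μC, V=5.00V)
Op 1: CLOSE 5-1: Q_total=16.00, C_total=3.00, V=5.33; Q5=5.33, Q1=10.67; dissipated=0.083
Op 2: CLOSE 5-3: Q_total=24.33, C_total=3.00, V=8.11; Q5=8.11, Q3=16.22; dissipated=5.787
Op 3: CLOSE 5-1: Q_total=18.78, C_total=3.00, V=6.26; Q5=6.26, Q1=12.52; dissipated=2.572
Final charges: Q1=12.52, Q2=3.00, Q3=16.22, Q4=2.00, Q5=6.26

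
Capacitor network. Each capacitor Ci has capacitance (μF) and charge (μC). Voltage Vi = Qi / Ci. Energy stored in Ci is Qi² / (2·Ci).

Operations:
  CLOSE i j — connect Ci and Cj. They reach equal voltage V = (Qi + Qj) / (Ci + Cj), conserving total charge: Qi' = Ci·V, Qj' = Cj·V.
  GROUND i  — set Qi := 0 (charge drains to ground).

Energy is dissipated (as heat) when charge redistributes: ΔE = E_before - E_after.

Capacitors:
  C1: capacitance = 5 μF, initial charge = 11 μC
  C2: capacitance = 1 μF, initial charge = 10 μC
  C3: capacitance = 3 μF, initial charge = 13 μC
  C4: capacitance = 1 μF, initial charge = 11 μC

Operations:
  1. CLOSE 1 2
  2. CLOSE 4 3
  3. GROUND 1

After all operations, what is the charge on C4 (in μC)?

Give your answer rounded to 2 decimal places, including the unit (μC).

Initial: C1(5μF, Q=11μC, V=2.20V), C2(1μF, Q=10μC, V=10.00V), C3(3μF, Q=13μC, V=4.33V), C4(1μF, Q=11μC, V=11.00V)
Op 1: CLOSE 1-2: Q_total=21.00, C_total=6.00, V=3.50; Q1=17.50, Q2=3.50; dissipated=25.350
Op 2: CLOSE 4-3: Q_total=24.00, C_total=4.00, V=6.00; Q4=6.00, Q3=18.00; dissipated=16.667
Op 3: GROUND 1: Q1=0; energy lost=30.625
Final charges: Q1=0.00, Q2=3.50, Q3=18.00, Q4=6.00

Answer: 6.00 μC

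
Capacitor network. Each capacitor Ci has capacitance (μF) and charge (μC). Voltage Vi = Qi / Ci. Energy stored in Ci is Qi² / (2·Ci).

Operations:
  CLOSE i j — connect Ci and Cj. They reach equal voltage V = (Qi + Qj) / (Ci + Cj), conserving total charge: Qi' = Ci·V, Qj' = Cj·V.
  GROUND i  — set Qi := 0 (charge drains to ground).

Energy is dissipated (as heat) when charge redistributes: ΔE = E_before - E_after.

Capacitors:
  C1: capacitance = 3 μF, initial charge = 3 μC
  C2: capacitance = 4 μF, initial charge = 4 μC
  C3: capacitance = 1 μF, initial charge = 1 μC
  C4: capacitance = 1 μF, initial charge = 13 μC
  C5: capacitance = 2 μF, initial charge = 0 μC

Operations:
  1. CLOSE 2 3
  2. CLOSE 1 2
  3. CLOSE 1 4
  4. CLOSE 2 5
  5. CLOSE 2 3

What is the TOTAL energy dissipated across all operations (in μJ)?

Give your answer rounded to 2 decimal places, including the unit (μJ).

Answer: 54.71 μJ

Derivation:
Initial: C1(3μF, Q=3μC, V=1.00V), C2(4μF, Q=4μC, V=1.00V), C3(1μF, Q=1μC, V=1.00V), C4(1μF, Q=13μC, V=13.00V), C5(2μF, Q=0μC, V=0.00V)
Op 1: CLOSE 2-3: Q_total=5.00, C_total=5.00, V=1.00; Q2=4.00, Q3=1.00; dissipated=0.000
Op 2: CLOSE 1-2: Q_total=7.00, C_total=7.00, V=1.00; Q1=3.00, Q2=4.00; dissipated=0.000
Op 3: CLOSE 1-4: Q_total=16.00, C_total=4.00, V=4.00; Q1=12.00, Q4=4.00; dissipated=54.000
Op 4: CLOSE 2-5: Q_total=4.00, C_total=6.00, V=0.67; Q2=2.67, Q5=1.33; dissipated=0.667
Op 5: CLOSE 2-3: Q_total=3.67, C_total=5.00, V=0.73; Q2=2.93, Q3=0.73; dissipated=0.044
Total dissipated: 54.711 μJ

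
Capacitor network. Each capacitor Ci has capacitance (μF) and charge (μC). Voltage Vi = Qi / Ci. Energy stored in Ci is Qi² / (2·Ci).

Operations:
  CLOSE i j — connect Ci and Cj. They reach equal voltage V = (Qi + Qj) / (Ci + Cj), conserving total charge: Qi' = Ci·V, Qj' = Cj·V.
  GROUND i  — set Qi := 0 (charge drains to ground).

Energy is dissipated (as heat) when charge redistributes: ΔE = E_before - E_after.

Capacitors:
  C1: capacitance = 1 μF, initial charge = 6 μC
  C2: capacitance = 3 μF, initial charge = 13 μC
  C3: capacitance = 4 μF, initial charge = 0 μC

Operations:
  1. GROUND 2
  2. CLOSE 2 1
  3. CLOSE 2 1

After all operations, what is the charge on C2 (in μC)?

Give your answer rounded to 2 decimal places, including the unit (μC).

Initial: C1(1μF, Q=6μC, V=6.00V), C2(3μF, Q=13μC, V=4.33V), C3(4μF, Q=0μC, V=0.00V)
Op 1: GROUND 2: Q2=0; energy lost=28.167
Op 2: CLOSE 2-1: Q_total=6.00, C_total=4.00, V=1.50; Q2=4.50, Q1=1.50; dissipated=13.500
Op 3: CLOSE 2-1: Q_total=6.00, C_total=4.00, V=1.50; Q2=4.50, Q1=1.50; dissipated=0.000
Final charges: Q1=1.50, Q2=4.50, Q3=0.00

Answer: 4.50 μC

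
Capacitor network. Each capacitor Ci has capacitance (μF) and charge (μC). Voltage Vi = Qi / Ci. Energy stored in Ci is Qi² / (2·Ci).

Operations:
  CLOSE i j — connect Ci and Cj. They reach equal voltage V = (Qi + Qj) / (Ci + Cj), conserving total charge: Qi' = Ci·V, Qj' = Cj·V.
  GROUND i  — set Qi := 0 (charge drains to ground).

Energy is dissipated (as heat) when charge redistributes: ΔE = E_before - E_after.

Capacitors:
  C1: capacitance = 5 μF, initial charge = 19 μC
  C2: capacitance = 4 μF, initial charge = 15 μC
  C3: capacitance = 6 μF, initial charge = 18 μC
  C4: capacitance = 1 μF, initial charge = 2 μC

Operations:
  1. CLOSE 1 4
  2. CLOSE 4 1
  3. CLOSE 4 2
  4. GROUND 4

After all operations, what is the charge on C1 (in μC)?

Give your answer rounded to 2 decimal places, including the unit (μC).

Answer: 17.50 μC

Derivation:
Initial: C1(5μF, Q=19μC, V=3.80V), C2(4μF, Q=15μC, V=3.75V), C3(6μF, Q=18μC, V=3.00V), C4(1μF, Q=2μC, V=2.00V)
Op 1: CLOSE 1-4: Q_total=21.00, C_total=6.00, V=3.50; Q1=17.50, Q4=3.50; dissipated=1.350
Op 2: CLOSE 4-1: Q_total=21.00, C_total=6.00, V=3.50; Q4=3.50, Q1=17.50; dissipated=0.000
Op 3: CLOSE 4-2: Q_total=18.50, C_total=5.00, V=3.70; Q4=3.70, Q2=14.80; dissipated=0.025
Op 4: GROUND 4: Q4=0; energy lost=6.845
Final charges: Q1=17.50, Q2=14.80, Q3=18.00, Q4=0.00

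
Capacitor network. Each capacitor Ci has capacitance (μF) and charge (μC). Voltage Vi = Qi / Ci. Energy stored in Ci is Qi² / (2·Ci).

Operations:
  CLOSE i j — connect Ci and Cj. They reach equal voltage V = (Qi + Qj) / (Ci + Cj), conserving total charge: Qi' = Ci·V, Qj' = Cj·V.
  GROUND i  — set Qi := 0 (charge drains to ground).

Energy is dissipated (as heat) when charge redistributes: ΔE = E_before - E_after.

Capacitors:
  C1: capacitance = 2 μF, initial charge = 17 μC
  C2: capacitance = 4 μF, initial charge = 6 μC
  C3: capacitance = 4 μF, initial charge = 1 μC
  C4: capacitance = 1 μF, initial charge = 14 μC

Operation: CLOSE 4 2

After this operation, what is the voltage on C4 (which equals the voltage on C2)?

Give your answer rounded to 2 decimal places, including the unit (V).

Initial: C1(2μF, Q=17μC, V=8.50V), C2(4μF, Q=6μC, V=1.50V), C3(4μF, Q=1μC, V=0.25V), C4(1μF, Q=14μC, V=14.00V)
Op 1: CLOSE 4-2: Q_total=20.00, C_total=5.00, V=4.00; Q4=4.00, Q2=16.00; dissipated=62.500

Answer: 4.00 V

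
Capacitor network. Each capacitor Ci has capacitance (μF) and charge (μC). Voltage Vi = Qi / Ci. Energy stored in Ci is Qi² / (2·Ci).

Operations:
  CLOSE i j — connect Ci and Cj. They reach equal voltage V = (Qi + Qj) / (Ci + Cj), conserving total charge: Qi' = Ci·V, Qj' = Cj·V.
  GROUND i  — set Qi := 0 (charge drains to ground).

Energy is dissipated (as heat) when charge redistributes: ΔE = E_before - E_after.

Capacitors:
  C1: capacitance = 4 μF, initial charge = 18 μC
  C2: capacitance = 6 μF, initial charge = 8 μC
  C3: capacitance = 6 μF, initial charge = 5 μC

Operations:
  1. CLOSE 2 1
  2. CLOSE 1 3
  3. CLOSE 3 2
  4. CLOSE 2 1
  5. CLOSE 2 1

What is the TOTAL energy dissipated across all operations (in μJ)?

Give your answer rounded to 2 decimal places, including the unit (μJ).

Initial: C1(4μF, Q=18μC, V=4.50V), C2(6μF, Q=8μC, V=1.33V), C3(6μF, Q=5μC, V=0.83V)
Op 1: CLOSE 2-1: Q_total=26.00, C_total=10.00, V=2.60; Q2=15.60, Q1=10.40; dissipated=12.033
Op 2: CLOSE 1-3: Q_total=15.40, C_total=10.00, V=1.54; Q1=6.16, Q3=9.24; dissipated=3.745
Op 3: CLOSE 3-2: Q_total=24.84, C_total=12.00, V=2.07; Q3=12.42, Q2=12.42; dissipated=1.685
Op 4: CLOSE 2-1: Q_total=18.58, C_total=10.00, V=1.86; Q2=11.15, Q1=7.43; dissipated=0.337
Op 5: CLOSE 2-1: Q_total=18.58, C_total=10.00, V=1.86; Q2=11.15, Q1=7.43; dissipated=0.000
Total dissipated: 17.801 μJ

Answer: 17.80 μJ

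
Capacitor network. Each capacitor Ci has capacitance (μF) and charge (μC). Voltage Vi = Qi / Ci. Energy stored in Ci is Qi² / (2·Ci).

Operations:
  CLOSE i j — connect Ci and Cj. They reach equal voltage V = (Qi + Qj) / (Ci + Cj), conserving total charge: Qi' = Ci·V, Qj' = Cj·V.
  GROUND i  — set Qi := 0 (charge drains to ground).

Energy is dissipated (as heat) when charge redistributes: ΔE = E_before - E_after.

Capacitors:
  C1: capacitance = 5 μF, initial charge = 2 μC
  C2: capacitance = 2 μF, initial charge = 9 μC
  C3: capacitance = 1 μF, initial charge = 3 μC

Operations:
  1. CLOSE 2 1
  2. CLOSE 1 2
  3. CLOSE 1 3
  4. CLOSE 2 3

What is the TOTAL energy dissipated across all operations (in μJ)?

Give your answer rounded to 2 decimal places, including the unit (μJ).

Answer: 12.88 μJ

Derivation:
Initial: C1(5μF, Q=2μC, V=0.40V), C2(2μF, Q=9μC, V=4.50V), C3(1μF, Q=3μC, V=3.00V)
Op 1: CLOSE 2-1: Q_total=11.00, C_total=7.00, V=1.57; Q2=3.14, Q1=7.86; dissipated=12.007
Op 2: CLOSE 1-2: Q_total=11.00, C_total=7.00, V=1.57; Q1=7.86, Q2=3.14; dissipated=0.000
Op 3: CLOSE 1-3: Q_total=10.86, C_total=6.00, V=1.81; Q1=9.05, Q3=1.81; dissipated=0.850
Op 4: CLOSE 2-3: Q_total=4.95, C_total=3.00, V=1.65; Q2=3.30, Q3=1.65; dissipated=0.019
Total dissipated: 12.876 μJ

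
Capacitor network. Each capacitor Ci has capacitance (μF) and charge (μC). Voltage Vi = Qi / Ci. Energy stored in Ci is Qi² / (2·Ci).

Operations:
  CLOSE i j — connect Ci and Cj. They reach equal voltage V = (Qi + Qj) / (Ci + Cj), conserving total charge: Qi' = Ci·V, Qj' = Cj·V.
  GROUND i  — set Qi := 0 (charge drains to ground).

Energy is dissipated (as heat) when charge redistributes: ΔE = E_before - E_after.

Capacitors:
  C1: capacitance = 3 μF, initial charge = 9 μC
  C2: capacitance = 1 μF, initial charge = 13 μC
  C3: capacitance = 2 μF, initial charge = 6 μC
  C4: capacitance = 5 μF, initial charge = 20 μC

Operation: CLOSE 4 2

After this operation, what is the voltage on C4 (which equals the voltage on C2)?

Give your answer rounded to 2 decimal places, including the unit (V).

Answer: 5.50 V

Derivation:
Initial: C1(3μF, Q=9μC, V=3.00V), C2(1μF, Q=13μC, V=13.00V), C3(2μF, Q=6μC, V=3.00V), C4(5μF, Q=20μC, V=4.00V)
Op 1: CLOSE 4-2: Q_total=33.00, C_total=6.00, V=5.50; Q4=27.50, Q2=5.50; dissipated=33.750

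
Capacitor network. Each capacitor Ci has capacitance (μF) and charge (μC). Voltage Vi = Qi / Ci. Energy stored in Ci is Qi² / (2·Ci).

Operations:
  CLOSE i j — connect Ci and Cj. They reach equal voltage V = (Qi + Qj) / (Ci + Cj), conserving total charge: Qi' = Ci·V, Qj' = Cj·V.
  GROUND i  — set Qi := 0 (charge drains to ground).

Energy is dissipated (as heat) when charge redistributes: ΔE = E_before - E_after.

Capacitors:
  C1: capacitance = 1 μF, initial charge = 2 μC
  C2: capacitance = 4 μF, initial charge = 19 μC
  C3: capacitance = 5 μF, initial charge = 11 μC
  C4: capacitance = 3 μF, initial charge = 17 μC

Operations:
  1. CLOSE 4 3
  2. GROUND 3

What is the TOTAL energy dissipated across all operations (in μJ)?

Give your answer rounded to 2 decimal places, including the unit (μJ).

Answer: 41.89 μJ

Derivation:
Initial: C1(1μF, Q=2μC, V=2.00V), C2(4μF, Q=19μC, V=4.75V), C3(5μF, Q=11μC, V=2.20V), C4(3μF, Q=17μC, V=5.67V)
Op 1: CLOSE 4-3: Q_total=28.00, C_total=8.00, V=3.50; Q4=10.50, Q3=17.50; dissipated=11.267
Op 2: GROUND 3: Q3=0; energy lost=30.625
Total dissipated: 41.892 μJ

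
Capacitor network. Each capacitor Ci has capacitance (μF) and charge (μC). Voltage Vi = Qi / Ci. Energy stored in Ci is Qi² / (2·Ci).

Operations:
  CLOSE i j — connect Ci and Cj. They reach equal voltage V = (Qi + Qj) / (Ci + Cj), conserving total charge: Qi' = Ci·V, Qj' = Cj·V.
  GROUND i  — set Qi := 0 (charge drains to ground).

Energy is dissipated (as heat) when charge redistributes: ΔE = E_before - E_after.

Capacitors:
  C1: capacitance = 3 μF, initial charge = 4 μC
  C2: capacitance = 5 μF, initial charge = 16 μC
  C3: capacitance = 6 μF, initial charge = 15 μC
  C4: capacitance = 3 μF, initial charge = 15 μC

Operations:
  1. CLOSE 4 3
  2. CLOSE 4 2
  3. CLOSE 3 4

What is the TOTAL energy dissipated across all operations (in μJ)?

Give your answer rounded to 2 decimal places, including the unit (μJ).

Answer: 6.27 μJ

Derivation:
Initial: C1(3μF, Q=4μC, V=1.33V), C2(5μF, Q=16μC, V=3.20V), C3(6μF, Q=15μC, V=2.50V), C4(3μF, Q=15μC, V=5.00V)
Op 1: CLOSE 4-3: Q_total=30.00, C_total=9.00, V=3.33; Q4=10.00, Q3=20.00; dissipated=6.250
Op 2: CLOSE 4-2: Q_total=26.00, C_total=8.00, V=3.25; Q4=9.75, Q2=16.25; dissipated=0.017
Op 3: CLOSE 3-4: Q_total=29.75, C_total=9.00, V=3.31; Q3=19.83, Q4=9.92; dissipated=0.007
Total dissipated: 6.274 μJ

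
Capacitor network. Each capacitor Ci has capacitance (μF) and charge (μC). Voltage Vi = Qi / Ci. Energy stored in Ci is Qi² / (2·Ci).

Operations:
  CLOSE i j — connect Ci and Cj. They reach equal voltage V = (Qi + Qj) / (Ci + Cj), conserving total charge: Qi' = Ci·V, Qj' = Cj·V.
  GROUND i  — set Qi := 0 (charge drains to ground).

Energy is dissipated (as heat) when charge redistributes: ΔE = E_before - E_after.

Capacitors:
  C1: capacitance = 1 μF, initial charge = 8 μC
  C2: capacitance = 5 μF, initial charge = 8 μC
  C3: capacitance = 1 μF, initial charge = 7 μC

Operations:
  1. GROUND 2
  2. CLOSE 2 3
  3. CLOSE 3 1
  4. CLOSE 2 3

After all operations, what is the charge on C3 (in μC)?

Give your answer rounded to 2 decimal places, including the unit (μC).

Initial: C1(1μF, Q=8μC, V=8.00V), C2(5μF, Q=8μC, V=1.60V), C3(1μF, Q=7μC, V=7.00V)
Op 1: GROUND 2: Q2=0; energy lost=6.400
Op 2: CLOSE 2-3: Q_total=7.00, C_total=6.00, V=1.17; Q2=5.83, Q3=1.17; dissipated=20.417
Op 3: CLOSE 3-1: Q_total=9.17, C_total=2.00, V=4.58; Q3=4.58, Q1=4.58; dissipated=11.674
Op 4: CLOSE 2-3: Q_total=10.42, C_total=6.00, V=1.74; Q2=8.68, Q3=1.74; dissipated=4.864
Final charges: Q1=4.58, Q2=8.68, Q3=1.74

Answer: 1.74 μC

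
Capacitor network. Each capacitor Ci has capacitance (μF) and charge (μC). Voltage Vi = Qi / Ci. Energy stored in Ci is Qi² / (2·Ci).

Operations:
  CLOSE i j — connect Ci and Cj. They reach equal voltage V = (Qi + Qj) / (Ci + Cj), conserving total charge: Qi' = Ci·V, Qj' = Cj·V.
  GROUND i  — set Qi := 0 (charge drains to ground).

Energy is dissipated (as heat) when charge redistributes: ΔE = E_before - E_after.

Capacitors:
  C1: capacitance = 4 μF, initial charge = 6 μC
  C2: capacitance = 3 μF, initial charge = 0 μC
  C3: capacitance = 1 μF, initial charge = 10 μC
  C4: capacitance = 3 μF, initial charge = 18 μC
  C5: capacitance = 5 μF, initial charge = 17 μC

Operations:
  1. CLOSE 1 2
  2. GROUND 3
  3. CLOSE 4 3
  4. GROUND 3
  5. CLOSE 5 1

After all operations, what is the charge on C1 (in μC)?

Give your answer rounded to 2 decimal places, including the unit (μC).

Initial: C1(4μF, Q=6μC, V=1.50V), C2(3μF, Q=0μC, V=0.00V), C3(1μF, Q=10μC, V=10.00V), C4(3μF, Q=18μC, V=6.00V), C5(5μF, Q=17μC, V=3.40V)
Op 1: CLOSE 1-2: Q_total=6.00, C_total=7.00, V=0.86; Q1=3.43, Q2=2.57; dissipated=1.929
Op 2: GROUND 3: Q3=0; energy lost=50.000
Op 3: CLOSE 4-3: Q_total=18.00, C_total=4.00, V=4.50; Q4=13.50, Q3=4.50; dissipated=13.500
Op 4: GROUND 3: Q3=0; energy lost=10.125
Op 5: CLOSE 5-1: Q_total=20.43, C_total=9.00, V=2.27; Q5=11.35, Q1=9.08; dissipated=7.185
Final charges: Q1=9.08, Q2=2.57, Q3=0.00, Q4=13.50, Q5=11.35

Answer: 9.08 μC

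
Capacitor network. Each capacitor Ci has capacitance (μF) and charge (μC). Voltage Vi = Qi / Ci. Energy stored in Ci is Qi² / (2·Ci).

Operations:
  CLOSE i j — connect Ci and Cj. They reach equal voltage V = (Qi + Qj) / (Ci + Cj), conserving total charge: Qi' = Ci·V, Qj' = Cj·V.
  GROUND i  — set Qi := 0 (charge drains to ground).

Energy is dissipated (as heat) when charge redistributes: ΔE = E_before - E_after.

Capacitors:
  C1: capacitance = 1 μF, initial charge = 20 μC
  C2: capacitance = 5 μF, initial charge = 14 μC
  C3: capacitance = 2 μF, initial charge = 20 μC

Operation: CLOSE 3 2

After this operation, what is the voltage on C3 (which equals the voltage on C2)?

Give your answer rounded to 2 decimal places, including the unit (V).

Answer: 4.86 V

Derivation:
Initial: C1(1μF, Q=20μC, V=20.00V), C2(5μF, Q=14μC, V=2.80V), C3(2μF, Q=20μC, V=10.00V)
Op 1: CLOSE 3-2: Q_total=34.00, C_total=7.00, V=4.86; Q3=9.71, Q2=24.29; dissipated=37.029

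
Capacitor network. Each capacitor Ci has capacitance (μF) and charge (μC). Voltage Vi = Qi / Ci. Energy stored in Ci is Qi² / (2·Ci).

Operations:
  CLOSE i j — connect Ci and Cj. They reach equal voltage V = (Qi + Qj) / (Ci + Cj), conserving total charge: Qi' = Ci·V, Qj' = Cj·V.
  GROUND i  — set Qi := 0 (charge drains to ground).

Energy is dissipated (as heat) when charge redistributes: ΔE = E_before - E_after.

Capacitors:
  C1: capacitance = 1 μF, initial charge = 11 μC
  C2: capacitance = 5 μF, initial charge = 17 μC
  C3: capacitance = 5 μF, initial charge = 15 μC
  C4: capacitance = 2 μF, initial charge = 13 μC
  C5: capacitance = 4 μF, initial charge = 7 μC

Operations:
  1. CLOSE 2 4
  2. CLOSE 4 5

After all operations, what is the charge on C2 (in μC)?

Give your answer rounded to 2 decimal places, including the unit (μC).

Answer: 21.43 μC

Derivation:
Initial: C1(1μF, Q=11μC, V=11.00V), C2(5μF, Q=17μC, V=3.40V), C3(5μF, Q=15μC, V=3.00V), C4(2μF, Q=13μC, V=6.50V), C5(4μF, Q=7μC, V=1.75V)
Op 1: CLOSE 2-4: Q_total=30.00, C_total=7.00, V=4.29; Q2=21.43, Q4=8.57; dissipated=6.864
Op 2: CLOSE 4-5: Q_total=15.57, C_total=6.00, V=2.60; Q4=5.19, Q5=10.38; dissipated=4.287
Final charges: Q1=11.00, Q2=21.43, Q3=15.00, Q4=5.19, Q5=10.38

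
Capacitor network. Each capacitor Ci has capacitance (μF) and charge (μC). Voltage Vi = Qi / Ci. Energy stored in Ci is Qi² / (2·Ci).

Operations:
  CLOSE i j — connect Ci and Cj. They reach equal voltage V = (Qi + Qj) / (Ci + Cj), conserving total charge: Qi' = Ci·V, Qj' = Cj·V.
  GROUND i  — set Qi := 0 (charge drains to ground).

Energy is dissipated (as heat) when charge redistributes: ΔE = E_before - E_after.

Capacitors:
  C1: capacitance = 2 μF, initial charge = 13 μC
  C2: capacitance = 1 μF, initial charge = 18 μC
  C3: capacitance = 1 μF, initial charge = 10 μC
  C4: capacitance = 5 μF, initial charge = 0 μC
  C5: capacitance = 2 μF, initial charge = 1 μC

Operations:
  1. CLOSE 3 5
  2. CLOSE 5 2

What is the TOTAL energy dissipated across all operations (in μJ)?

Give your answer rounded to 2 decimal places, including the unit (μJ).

Initial: C1(2μF, Q=13μC, V=6.50V), C2(1μF, Q=18μC, V=18.00V), C3(1μF, Q=10μC, V=10.00V), C4(5μF, Q=0μC, V=0.00V), C5(2μF, Q=1μC, V=0.50V)
Op 1: CLOSE 3-5: Q_total=11.00, C_total=3.00, V=3.67; Q3=3.67, Q5=7.33; dissipated=30.083
Op 2: CLOSE 5-2: Q_total=25.33, C_total=3.00, V=8.44; Q5=16.89, Q2=8.44; dissipated=68.481
Total dissipated: 98.565 μJ

Answer: 98.56 μJ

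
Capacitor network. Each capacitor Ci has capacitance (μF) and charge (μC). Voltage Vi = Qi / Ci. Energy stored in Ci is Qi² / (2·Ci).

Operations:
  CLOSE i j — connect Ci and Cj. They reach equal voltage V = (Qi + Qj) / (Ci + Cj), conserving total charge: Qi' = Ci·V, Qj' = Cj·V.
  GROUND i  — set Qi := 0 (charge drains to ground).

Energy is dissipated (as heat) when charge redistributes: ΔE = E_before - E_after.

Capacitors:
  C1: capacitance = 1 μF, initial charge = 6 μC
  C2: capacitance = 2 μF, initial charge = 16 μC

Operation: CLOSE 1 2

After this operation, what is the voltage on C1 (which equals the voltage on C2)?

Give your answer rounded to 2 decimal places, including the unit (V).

Answer: 7.33 V

Derivation:
Initial: C1(1μF, Q=6μC, V=6.00V), C2(2μF, Q=16μC, V=8.00V)
Op 1: CLOSE 1-2: Q_total=22.00, C_total=3.00, V=7.33; Q1=7.33, Q2=14.67; dissipated=1.333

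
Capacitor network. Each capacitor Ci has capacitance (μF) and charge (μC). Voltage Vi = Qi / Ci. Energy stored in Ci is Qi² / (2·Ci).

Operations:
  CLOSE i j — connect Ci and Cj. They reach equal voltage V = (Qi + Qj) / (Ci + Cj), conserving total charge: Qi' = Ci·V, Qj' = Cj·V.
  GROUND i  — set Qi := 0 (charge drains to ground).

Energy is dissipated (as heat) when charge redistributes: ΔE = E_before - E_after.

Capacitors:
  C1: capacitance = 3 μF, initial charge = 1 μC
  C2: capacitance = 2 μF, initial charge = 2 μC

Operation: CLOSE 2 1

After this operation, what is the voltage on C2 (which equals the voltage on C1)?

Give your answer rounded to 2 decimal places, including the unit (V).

Initial: C1(3μF, Q=1μC, V=0.33V), C2(2μF, Q=2μC, V=1.00V)
Op 1: CLOSE 2-1: Q_total=3.00, C_total=5.00, V=0.60; Q2=1.20, Q1=1.80; dissipated=0.267

Answer: 0.60 V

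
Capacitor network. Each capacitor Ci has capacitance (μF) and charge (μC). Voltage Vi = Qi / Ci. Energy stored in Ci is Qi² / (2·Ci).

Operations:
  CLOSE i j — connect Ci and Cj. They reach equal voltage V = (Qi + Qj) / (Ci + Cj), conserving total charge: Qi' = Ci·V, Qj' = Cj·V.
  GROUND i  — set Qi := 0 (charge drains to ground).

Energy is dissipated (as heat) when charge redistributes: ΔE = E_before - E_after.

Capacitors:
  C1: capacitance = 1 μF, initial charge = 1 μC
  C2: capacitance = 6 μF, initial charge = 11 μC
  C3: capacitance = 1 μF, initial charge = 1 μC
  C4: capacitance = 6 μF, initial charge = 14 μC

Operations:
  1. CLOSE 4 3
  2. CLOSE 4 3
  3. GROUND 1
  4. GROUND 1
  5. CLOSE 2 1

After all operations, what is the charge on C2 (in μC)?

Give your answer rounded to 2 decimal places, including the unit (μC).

Initial: C1(1μF, Q=1μC, V=1.00V), C2(6μF, Q=11μC, V=1.83V), C3(1μF, Q=1μC, V=1.00V), C4(6μF, Q=14μC, V=2.33V)
Op 1: CLOSE 4-3: Q_total=15.00, C_total=7.00, V=2.14; Q4=12.86, Q3=2.14; dissipated=0.762
Op 2: CLOSE 4-3: Q_total=15.00, C_total=7.00, V=2.14; Q4=12.86, Q3=2.14; dissipated=0.000
Op 3: GROUND 1: Q1=0; energy lost=0.500
Op 4: GROUND 1: Q1=0; energy lost=0.000
Op 5: CLOSE 2-1: Q_total=11.00, C_total=7.00, V=1.57; Q2=9.43, Q1=1.57; dissipated=1.440
Final charges: Q1=1.57, Q2=9.43, Q3=2.14, Q4=12.86

Answer: 9.43 μC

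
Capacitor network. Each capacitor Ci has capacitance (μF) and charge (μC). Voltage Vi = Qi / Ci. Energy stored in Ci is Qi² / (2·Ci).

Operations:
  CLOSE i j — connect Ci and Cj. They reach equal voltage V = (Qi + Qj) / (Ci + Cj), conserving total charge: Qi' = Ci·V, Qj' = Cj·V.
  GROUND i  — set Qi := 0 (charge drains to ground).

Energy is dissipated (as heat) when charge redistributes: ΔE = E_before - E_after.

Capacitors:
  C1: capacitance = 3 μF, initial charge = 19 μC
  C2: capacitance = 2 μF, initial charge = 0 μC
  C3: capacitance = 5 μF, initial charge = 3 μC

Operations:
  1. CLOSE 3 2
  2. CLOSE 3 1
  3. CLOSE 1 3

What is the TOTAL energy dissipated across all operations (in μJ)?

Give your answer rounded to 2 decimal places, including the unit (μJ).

Initial: C1(3μF, Q=19μC, V=6.33V), C2(2μF, Q=0μC, V=0.00V), C3(5μF, Q=3μC, V=0.60V)
Op 1: CLOSE 3-2: Q_total=3.00, C_total=7.00, V=0.43; Q3=2.14, Q2=0.86; dissipated=0.257
Op 2: CLOSE 3-1: Q_total=21.14, C_total=8.00, V=2.64; Q3=13.21, Q1=7.93; dissipated=32.687
Op 3: CLOSE 1-3: Q_total=21.14, C_total=8.00, V=2.64; Q1=7.93, Q3=13.21; dissipated=0.000
Total dissipated: 32.944 μJ

Answer: 32.94 μJ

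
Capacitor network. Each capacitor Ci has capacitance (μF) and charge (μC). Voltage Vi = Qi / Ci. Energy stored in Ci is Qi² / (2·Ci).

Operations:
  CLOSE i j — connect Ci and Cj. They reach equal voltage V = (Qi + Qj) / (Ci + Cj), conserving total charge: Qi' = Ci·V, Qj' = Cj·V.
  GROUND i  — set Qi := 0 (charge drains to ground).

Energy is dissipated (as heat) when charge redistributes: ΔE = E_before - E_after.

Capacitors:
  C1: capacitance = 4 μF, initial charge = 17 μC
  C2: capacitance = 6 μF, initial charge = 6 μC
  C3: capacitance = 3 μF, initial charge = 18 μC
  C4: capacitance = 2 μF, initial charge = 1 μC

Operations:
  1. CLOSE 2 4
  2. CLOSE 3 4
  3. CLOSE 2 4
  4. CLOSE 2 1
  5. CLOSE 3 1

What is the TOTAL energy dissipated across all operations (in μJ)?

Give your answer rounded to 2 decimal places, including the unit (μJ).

Initial: C1(4μF, Q=17μC, V=4.25V), C2(6μF, Q=6μC, V=1.00V), C3(3μF, Q=18μC, V=6.00V), C4(2μF, Q=1μC, V=0.50V)
Op 1: CLOSE 2-4: Q_total=7.00, C_total=8.00, V=0.88; Q2=5.25, Q4=1.75; dissipated=0.188
Op 2: CLOSE 3-4: Q_total=19.75, C_total=5.00, V=3.95; Q3=11.85, Q4=7.90; dissipated=15.759
Op 3: CLOSE 2-4: Q_total=13.15, C_total=8.00, V=1.64; Q2=9.86, Q4=3.29; dissipated=7.092
Op 4: CLOSE 2-1: Q_total=26.86, C_total=10.00, V=2.69; Q2=16.12, Q1=10.74; dissipated=8.151
Op 5: CLOSE 3-1: Q_total=22.59, C_total=7.00, V=3.23; Q3=9.68, Q1=12.91; dissipated=1.369
Total dissipated: 32.559 μJ

Answer: 32.56 μJ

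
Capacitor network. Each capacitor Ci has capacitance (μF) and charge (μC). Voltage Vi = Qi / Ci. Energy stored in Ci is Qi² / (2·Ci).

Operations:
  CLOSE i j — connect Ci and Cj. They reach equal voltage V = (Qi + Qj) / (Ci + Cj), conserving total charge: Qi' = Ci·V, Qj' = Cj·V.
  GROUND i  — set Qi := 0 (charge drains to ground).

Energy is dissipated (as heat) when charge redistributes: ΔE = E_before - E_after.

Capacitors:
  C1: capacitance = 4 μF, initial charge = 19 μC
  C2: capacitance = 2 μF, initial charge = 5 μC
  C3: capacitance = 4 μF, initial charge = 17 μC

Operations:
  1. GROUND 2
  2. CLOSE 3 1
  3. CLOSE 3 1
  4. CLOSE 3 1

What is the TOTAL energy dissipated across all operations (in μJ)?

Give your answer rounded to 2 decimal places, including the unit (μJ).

Answer: 6.50 μJ

Derivation:
Initial: C1(4μF, Q=19μC, V=4.75V), C2(2μF, Q=5μC, V=2.50V), C3(4μF, Q=17μC, V=4.25V)
Op 1: GROUND 2: Q2=0; energy lost=6.250
Op 2: CLOSE 3-1: Q_total=36.00, C_total=8.00, V=4.50; Q3=18.00, Q1=18.00; dissipated=0.250
Op 3: CLOSE 3-1: Q_total=36.00, C_total=8.00, V=4.50; Q3=18.00, Q1=18.00; dissipated=0.000
Op 4: CLOSE 3-1: Q_total=36.00, C_total=8.00, V=4.50; Q3=18.00, Q1=18.00; dissipated=0.000
Total dissipated: 6.500 μJ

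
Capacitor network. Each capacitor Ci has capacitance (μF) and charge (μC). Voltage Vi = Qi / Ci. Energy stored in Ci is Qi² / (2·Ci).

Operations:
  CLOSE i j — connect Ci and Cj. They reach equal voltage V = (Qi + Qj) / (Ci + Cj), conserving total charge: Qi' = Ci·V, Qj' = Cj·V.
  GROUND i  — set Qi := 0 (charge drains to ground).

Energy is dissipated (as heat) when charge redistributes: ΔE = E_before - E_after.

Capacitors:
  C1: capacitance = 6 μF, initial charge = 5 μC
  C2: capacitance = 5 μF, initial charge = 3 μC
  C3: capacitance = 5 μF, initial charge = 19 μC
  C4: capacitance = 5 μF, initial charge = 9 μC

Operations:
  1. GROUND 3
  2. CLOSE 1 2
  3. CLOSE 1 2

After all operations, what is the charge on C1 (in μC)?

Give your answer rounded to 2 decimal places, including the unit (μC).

Answer: 4.36 μC

Derivation:
Initial: C1(6μF, Q=5μC, V=0.83V), C2(5μF, Q=3μC, V=0.60V), C3(5μF, Q=19μC, V=3.80V), C4(5μF, Q=9μC, V=1.80V)
Op 1: GROUND 3: Q3=0; energy lost=36.100
Op 2: CLOSE 1-2: Q_total=8.00, C_total=11.00, V=0.73; Q1=4.36, Q2=3.64; dissipated=0.074
Op 3: CLOSE 1-2: Q_total=8.00, C_total=11.00, V=0.73; Q1=4.36, Q2=3.64; dissipated=0.000
Final charges: Q1=4.36, Q2=3.64, Q3=0.00, Q4=9.00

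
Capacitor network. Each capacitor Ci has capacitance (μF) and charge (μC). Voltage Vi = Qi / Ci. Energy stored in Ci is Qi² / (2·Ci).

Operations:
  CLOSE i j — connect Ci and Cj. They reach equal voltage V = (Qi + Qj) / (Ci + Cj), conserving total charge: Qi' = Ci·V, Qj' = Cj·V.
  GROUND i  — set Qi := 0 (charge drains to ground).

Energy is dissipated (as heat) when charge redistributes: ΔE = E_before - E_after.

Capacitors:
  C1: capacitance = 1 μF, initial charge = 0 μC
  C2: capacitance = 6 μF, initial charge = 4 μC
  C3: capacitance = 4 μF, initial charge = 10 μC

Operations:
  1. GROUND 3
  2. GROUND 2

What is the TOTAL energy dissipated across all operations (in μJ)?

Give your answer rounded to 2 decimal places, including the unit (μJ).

Initial: C1(1μF, Q=0μC, V=0.00V), C2(6μF, Q=4μC, V=0.67V), C3(4μF, Q=10μC, V=2.50V)
Op 1: GROUND 3: Q3=0; energy lost=12.500
Op 2: GROUND 2: Q2=0; energy lost=1.333
Total dissipated: 13.833 μJ

Answer: 13.83 μJ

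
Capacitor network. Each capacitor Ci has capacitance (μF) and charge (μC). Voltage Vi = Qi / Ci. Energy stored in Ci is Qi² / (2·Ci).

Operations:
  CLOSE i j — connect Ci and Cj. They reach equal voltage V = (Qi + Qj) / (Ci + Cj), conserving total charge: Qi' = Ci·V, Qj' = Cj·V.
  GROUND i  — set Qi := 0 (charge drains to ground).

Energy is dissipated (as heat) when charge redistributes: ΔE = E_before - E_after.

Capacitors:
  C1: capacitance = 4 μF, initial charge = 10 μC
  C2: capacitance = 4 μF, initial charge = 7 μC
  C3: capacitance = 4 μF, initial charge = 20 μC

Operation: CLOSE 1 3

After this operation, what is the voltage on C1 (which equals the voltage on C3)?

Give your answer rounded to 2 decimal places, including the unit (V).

Answer: 3.75 V

Derivation:
Initial: C1(4μF, Q=10μC, V=2.50V), C2(4μF, Q=7μC, V=1.75V), C3(4μF, Q=20μC, V=5.00V)
Op 1: CLOSE 1-3: Q_total=30.00, C_total=8.00, V=3.75; Q1=15.00, Q3=15.00; dissipated=6.250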